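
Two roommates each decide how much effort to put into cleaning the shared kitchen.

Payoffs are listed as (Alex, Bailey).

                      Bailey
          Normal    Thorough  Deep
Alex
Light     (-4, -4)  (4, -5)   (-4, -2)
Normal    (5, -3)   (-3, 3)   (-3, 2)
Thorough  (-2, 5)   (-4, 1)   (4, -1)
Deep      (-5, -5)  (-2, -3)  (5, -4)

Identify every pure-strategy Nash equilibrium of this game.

There is no pure-strategy Nash equilibrium.

(Light, Normal): Alex can switch to Normal (-4 → 5). Not NE.
(Light, Thorough): Bailey can switch to Normal (-5 → -4). Not NE.
(Light, Deep): Alex can switch to Normal (-4 → -3). Not NE.
(Normal, Normal): Bailey can switch to Thorough (-3 → 3). Not NE.
(Normal, Thorough): Alex can switch to Light (-3 → 4). Not NE.
(Normal, Deep): Alex can switch to Thorough (-3 → 4). Not NE.
(The remaining 6 profiles each have a profitable deviation by the same check.)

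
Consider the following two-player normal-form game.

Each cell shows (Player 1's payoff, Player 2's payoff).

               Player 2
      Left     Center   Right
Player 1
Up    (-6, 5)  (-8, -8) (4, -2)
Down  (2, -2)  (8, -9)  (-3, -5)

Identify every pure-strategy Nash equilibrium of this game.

(Up, Left): Player 1 can switch to Down (-6 → 2). Not NE.
(Up, Center): Player 1 can switch to Down (-8 → 8). Not NE.
(Up, Right): Player 2 can switch to Left (-2 → 5). Not NE.
(Down, Left): Player 1 gets 2, best alternative -6; Player 2 gets -2, best alternative -5. No profitable deviation — NE.
(Down, Center): Player 2 can switch to Left (-9 → -2). Not NE.
(Down, Right): Player 1 can switch to Up (-3 → 4). Not NE.

(Down, Left)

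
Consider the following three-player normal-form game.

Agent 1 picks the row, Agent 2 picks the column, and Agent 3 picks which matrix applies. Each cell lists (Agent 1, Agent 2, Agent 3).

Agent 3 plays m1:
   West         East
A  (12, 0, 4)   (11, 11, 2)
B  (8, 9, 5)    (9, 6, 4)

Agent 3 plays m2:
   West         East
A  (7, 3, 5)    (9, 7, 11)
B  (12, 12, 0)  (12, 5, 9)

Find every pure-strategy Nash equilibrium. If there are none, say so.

Agent 1 against (West, m1): payoffs 12, 8 → best response A.
Agent 1 against (West, m2): payoffs 7, 12 → best response B.
Agent 1 against (East, m1): payoffs 11, 9 → best response A.
Agent 1 against (East, m2): payoffs 9, 12 → best response B.
Agent 2 against (A, m1): payoffs 0, 11 → best response East.
Agent 2 against (A, m2): payoffs 3, 7 → best response East.
Agent 2 against (B, m1): payoffs 9, 6 → best response West.
Agent 2 against (B, m2): payoffs 12, 5 → best response West.
Agent 3 against (A, West): payoffs 4, 5 → best response m2.
Agent 3 against (A, East): payoffs 2, 11 → best response m2.
Agent 3 against (B, West): payoffs 5, 0 → best response m1.
Agent 3 against (B, East): payoffs 4, 9 → best response m2.
No profile is a mutual best response for all players.

There is no pure-strategy Nash equilibrium.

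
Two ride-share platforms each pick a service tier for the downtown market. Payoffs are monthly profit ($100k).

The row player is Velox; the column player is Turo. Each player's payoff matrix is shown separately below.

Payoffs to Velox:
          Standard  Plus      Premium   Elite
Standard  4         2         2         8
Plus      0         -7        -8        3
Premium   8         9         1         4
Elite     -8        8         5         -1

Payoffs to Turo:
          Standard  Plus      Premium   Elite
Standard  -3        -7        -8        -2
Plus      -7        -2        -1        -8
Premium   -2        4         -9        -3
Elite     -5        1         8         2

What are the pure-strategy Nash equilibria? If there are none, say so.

Pure-strategy Nash equilibria: (Standard, Elite) and (Premium, Plus) and (Elite, Premium)

(Standard, Standard): Velox can switch to Premium (4 → 8). Not NE.
(Standard, Plus): Velox can switch to Premium (2 → 9). Not NE.
(Standard, Premium): Velox can switch to Elite (2 → 5). Not NE.
(Standard, Elite): Velox gets 8, best alternative 4; Turo gets -2, best alternative -3. No profitable deviation — NE.
(Plus, Standard): Velox can switch to Standard (0 → 4). Not NE.
(Plus, Plus): Velox can switch to Standard (-7 → 2). Not NE.
(Plus, Premium): Velox can switch to Standard (-8 → 2). Not NE.
(Premium, Plus): Velox gets 9, best alternative 8; Turo gets 4, best alternative -2. No profitable deviation — NE.
(Elite, Premium): Velox gets 5, best alternative 2; Turo gets 8, best alternative 2. No profitable deviation — NE.
(The remaining 7 profiles each have a profitable deviation by the same check.)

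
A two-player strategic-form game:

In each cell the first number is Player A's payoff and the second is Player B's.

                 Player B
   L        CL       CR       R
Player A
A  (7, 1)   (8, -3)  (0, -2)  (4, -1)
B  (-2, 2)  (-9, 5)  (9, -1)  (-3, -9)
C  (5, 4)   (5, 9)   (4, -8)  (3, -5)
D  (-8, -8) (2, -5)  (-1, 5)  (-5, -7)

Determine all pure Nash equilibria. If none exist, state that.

Player A against L: payoffs 7, -2, 5, -8 → best response A.
Player A against CL: payoffs 8, -9, 5, 2 → best response A.
Player A against CR: payoffs 0, 9, 4, -1 → best response B.
Player A against R: payoffs 4, -3, 3, -5 → best response A.
Player B against A: payoffs 1, -3, -2, -1 → best response L.
Player B against B: payoffs 2, 5, -1, -9 → best response CL.
Player B against C: payoffs 4, 9, -8, -5 → best response CL.
Player B against D: payoffs -8, -5, 5, -7 → best response CR.
Mutual best responses: (A, L).

The unique pure-strategy Nash equilibrium is (A, L).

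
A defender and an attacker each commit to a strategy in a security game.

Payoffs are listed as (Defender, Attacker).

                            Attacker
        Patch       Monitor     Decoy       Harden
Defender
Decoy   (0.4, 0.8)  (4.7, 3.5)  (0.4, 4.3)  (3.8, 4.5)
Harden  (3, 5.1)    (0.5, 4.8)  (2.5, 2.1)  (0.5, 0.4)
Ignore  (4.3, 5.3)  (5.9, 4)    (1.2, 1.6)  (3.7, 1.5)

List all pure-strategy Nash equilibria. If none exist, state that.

(Decoy, Patch): Defender can switch to Harden (0.4 → 3). Not NE.
(Decoy, Monitor): Defender can switch to Ignore (4.7 → 5.9). Not NE.
(Decoy, Decoy): Defender can switch to Harden (0.4 → 2.5). Not NE.
(Decoy, Harden): Defender gets 3.8, best alternative 3.7; Attacker gets 4.5, best alternative 4.3. No profitable deviation — NE.
(Harden, Patch): Defender can switch to Ignore (3 → 4.3). Not NE.
(Harden, Monitor): Defender can switch to Decoy (0.5 → 4.7). Not NE.
(Harden, Decoy): Attacker can switch to Patch (2.1 → 5.1). Not NE.
(Harden, Harden): Defender can switch to Decoy (0.5 → 3.8). Not NE.
(Ignore, Patch): Defender gets 4.3, best alternative 3; Attacker gets 5.3, best alternative 4. No profitable deviation — NE.
(Ignore, Monitor): Attacker can switch to Patch (4 → 5.3). Not NE.
(Ignore, Decoy): Defender can switch to Harden (1.2 → 2.5). Not NE.
(Ignore, Harden): Defender can switch to Decoy (3.7 → 3.8). Not NE.

The pure Nash equilibria are (Decoy, Harden); (Ignore, Patch).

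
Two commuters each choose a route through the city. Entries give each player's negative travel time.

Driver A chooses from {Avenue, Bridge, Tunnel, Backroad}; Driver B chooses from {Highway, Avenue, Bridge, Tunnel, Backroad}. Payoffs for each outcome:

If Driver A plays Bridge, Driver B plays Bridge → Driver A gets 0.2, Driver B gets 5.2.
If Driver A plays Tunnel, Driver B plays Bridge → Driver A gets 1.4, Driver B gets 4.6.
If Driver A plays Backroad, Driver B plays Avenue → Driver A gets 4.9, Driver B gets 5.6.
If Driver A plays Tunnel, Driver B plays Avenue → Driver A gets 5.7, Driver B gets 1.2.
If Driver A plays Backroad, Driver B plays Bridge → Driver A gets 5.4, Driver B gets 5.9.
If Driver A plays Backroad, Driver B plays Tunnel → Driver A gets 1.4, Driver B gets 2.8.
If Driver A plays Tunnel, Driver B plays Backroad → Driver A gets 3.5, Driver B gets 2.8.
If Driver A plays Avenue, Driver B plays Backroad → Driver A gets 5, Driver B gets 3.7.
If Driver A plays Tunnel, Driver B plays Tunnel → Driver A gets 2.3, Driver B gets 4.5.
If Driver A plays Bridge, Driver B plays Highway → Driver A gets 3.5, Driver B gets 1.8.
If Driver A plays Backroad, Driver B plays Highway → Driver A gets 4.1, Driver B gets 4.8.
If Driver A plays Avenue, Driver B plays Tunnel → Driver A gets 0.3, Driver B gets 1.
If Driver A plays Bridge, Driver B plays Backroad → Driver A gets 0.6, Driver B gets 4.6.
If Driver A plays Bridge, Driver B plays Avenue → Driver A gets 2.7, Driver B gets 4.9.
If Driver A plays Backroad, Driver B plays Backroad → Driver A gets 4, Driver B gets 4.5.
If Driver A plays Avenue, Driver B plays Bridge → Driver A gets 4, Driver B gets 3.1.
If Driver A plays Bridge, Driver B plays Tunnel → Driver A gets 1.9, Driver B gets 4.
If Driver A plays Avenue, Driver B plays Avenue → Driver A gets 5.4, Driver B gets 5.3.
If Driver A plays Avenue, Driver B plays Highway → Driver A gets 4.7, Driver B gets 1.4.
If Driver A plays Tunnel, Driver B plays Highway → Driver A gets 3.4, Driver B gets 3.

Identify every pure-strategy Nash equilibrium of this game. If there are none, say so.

Mark each player's best response to every combination of opponents' strategies; a profile where every player is best-responding is a pure Nash equilibrium.
Driver A against Highway: payoffs 4.7, 3.5, 3.4, 4.1 → best response Avenue.
Driver A against Avenue: payoffs 5.4, 2.7, 5.7, 4.9 → best response Tunnel.
Driver A against Bridge: payoffs 4, 0.2, 1.4, 5.4 → best response Backroad.
Driver A against Tunnel: payoffs 0.3, 1.9, 2.3, 1.4 → best response Tunnel.
Driver A against Backroad: payoffs 5, 0.6, 3.5, 4 → best response Avenue.
Driver B against Avenue: payoffs 1.4, 5.3, 3.1, 1, 3.7 → best response Avenue.
Driver B against Bridge: payoffs 1.8, 4.9, 5.2, 4, 4.6 → best response Bridge.
Driver B against Tunnel: payoffs 3, 1.2, 4.6, 4.5, 2.8 → best response Bridge.
Driver B against Backroad: payoffs 4.8, 5.6, 5.9, 2.8, 4.5 → best response Bridge.
Mutual best responses: (Backroad, Bridge).

The unique pure-strategy Nash equilibrium is (Backroad, Bridge).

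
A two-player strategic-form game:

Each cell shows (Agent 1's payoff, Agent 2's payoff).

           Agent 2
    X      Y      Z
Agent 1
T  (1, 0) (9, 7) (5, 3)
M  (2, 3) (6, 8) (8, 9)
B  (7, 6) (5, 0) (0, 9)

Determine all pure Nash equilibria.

Agent 1 against X: payoffs 1, 2, 7 → best response B.
Agent 1 against Y: payoffs 9, 6, 5 → best response T.
Agent 1 against Z: payoffs 5, 8, 0 → best response M.
Agent 2 against T: payoffs 0, 7, 3 → best response Y.
Agent 2 against M: payoffs 3, 8, 9 → best response Z.
Agent 2 against B: payoffs 6, 0, 9 → best response Z.
Mutual best responses: (T, Y); (M, Z).

The pure Nash equilibria are (T, Y), (M, Z).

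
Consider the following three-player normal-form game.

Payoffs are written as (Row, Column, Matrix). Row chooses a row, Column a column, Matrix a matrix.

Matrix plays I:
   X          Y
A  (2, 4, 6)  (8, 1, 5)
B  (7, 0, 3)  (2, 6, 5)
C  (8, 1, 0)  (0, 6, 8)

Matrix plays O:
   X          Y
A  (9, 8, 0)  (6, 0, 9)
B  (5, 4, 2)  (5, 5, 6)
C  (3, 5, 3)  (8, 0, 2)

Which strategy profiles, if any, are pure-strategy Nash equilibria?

For each player, find the best response to each opponent profile; mutual best responses are the pure NE.
Row against (X, I): payoffs 2, 7, 8 → best response C.
Row against (X, O): payoffs 9, 5, 3 → best response A.
Row against (Y, I): payoffs 8, 2, 0 → best response A.
Row against (Y, O): payoffs 6, 5, 8 → best response C.
Column against (A, I): payoffs 4, 1 → best response X.
Column against (A, O): payoffs 8, 0 → best response X.
Column against (B, I): payoffs 0, 6 → best response Y.
Column against (B, O): payoffs 4, 5 → best response Y.
Column against (C, I): payoffs 1, 6 → best response Y.
Column against (C, O): payoffs 5, 0 → best response X.
Matrix against (A, X): payoffs 6, 0 → best response I.
Matrix against (A, Y): payoffs 5, 9 → best response O.
Matrix against (B, X): payoffs 3, 2 → best response I.
Matrix against (B, Y): payoffs 5, 6 → best response O.
Matrix against (C, X): payoffs 0, 3 → best response O.
Matrix against (C, Y): payoffs 8, 2 → best response I.
No profile is a mutual best response for all players.

This game has no pure Nash equilibrium.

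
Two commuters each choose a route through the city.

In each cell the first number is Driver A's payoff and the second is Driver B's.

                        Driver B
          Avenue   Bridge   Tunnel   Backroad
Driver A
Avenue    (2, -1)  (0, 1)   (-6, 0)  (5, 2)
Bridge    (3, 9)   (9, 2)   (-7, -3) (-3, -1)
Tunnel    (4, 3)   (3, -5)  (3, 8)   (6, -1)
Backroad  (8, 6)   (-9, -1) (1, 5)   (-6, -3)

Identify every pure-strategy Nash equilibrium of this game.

(Avenue, Avenue): Driver A can switch to Bridge (2 → 3). Not NE.
(Avenue, Bridge): Driver A can switch to Bridge (0 → 9). Not NE.
(Avenue, Tunnel): Driver A can switch to Tunnel (-6 → 3). Not NE.
(Avenue, Backroad): Driver A can switch to Tunnel (5 → 6). Not NE.
(Bridge, Avenue): Driver A can switch to Tunnel (3 → 4). Not NE.
(Bridge, Bridge): Driver B can switch to Avenue (2 → 9). Not NE.
(Bridge, Tunnel): Driver A can switch to Avenue (-7 → -6). Not NE.
(Bridge, Backroad): Driver A can switch to Avenue (-3 → 5). Not NE.
(Tunnel, Avenue): Driver A can switch to Backroad (4 → 8). Not NE.
(Tunnel, Bridge): Driver A can switch to Bridge (3 → 9). Not NE.
(Tunnel, Tunnel): Driver A gets 3, best alternative 1; Driver B gets 8, best alternative 3. No profitable deviation — NE.
(Backroad, Avenue): Driver A gets 8, best alternative 4; Driver B gets 6, best alternative 5. No profitable deviation — NE.
(The remaining 4 profiles each have a profitable deviation by the same check.)

The pure Nash equilibria are (Tunnel, Tunnel), (Backroad, Avenue).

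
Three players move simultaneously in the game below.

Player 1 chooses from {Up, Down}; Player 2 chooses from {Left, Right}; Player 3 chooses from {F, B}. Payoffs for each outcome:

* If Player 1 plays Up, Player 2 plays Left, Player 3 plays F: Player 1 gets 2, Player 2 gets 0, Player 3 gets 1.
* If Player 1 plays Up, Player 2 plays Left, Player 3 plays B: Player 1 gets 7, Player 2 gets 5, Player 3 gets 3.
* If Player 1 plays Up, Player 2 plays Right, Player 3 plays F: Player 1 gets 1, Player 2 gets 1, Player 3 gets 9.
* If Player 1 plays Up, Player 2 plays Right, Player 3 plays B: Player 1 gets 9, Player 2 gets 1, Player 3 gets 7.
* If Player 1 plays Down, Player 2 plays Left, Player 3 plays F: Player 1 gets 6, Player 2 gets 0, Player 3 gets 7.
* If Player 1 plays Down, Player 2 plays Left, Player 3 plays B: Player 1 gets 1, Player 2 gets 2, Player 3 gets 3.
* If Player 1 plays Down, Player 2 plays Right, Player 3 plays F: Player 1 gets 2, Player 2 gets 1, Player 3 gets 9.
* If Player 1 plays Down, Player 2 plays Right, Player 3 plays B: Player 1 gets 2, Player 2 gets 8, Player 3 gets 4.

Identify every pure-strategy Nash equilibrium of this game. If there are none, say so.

Player 1 against (Left, F): payoffs 2, 6 → best response Down.
Player 1 against (Left, B): payoffs 7, 1 → best response Up.
Player 1 against (Right, F): payoffs 1, 2 → best response Down.
Player 1 against (Right, B): payoffs 9, 2 → best response Up.
Player 2 against (Up, F): payoffs 0, 1 → best response Right.
Player 2 against (Up, B): payoffs 5, 1 → best response Left.
Player 2 against (Down, F): payoffs 0, 1 → best response Right.
Player 2 against (Down, B): payoffs 2, 8 → best response Right.
Player 3 against (Up, Left): payoffs 1, 3 → best response B.
Player 3 against (Up, Right): payoffs 9, 7 → best response F.
Player 3 against (Down, Left): payoffs 7, 3 → best response F.
Player 3 against (Down, Right): payoffs 9, 4 → best response F.
Mutual best responses: (Up, Left, B); (Down, Right, F).

The pure Nash equilibria are (Up, Left, B) and (Down, Right, F).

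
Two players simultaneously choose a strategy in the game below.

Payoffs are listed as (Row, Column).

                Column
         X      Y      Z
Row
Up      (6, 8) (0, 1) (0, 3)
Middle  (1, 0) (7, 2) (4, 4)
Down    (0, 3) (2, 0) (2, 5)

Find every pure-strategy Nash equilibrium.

(Up, X), (Middle, Z)

(Up, X): Row gets 6, best alternative 1; Column gets 8, best alternative 3. No profitable deviation — NE.
(Up, Y): Row can switch to Middle (0 → 7). Not NE.
(Up, Z): Row can switch to Middle (0 → 4). Not NE.
(Middle, X): Row can switch to Up (1 → 6). Not NE.
(Middle, Y): Column can switch to Z (2 → 4). Not NE.
(Middle, Z): Row gets 4, best alternative 2; Column gets 4, best alternative 2. No profitable deviation — NE.
(Down, X): Row can switch to Up (0 → 6). Not NE.
(Down, Y): Row can switch to Middle (2 → 7). Not NE.
(Down, Z): Row can switch to Middle (2 → 4). Not NE.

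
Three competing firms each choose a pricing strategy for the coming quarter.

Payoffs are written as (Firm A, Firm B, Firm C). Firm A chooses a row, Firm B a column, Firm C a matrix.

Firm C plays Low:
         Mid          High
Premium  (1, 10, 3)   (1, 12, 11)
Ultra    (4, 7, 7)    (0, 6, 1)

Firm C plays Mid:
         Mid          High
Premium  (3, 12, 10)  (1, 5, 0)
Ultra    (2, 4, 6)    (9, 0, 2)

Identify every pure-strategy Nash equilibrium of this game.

Check each profile: it is a Nash equilibrium iff no player can strictly gain by switching unilaterally.
(Premium, Mid, Low): Firm A can switch to Ultra (1 → 4). Not NE.
(Premium, Mid, Mid): Firm A gets 3, best alternative 2; Firm B gets 12, best alternative 5; Firm C gets 10, best alternative 3. No profitable deviation — NE.
(Premium, High, Low): Firm A gets 1, best alternative 0; Firm B gets 12, best alternative 10; Firm C gets 11, best alternative 0. No profitable deviation — NE.
(Premium, High, Mid): Firm A can switch to Ultra (1 → 9). Not NE.
(Ultra, Mid, Low): Firm A gets 4, best alternative 1; Firm B gets 7, best alternative 6; Firm C gets 7, best alternative 6. No profitable deviation — NE.
(Ultra, Mid, Mid): Firm A can switch to Premium (2 → 3). Not NE.
(Ultra, High, Low): Firm A can switch to Premium (0 → 1). Not NE.
(Ultra, High, Mid): Firm B can switch to Mid (0 → 4). Not NE.

The pure Nash equilibria are (Premium, Mid, Mid), (Premium, High, Low), (Ultra, Mid, Low).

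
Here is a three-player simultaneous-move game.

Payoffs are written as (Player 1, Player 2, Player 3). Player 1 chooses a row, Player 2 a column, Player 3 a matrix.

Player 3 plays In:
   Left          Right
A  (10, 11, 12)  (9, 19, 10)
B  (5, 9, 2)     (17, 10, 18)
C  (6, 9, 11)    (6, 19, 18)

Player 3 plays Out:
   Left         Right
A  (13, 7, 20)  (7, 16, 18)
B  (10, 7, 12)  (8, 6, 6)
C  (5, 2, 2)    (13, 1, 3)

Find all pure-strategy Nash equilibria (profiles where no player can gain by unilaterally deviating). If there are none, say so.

The unique pure-strategy Nash equilibrium is (B, Right, In).

(A, Left, In): Player 2 can switch to Right (11 → 19). Not NE.
(A, Left, Out): Player 2 can switch to Right (7 → 16). Not NE.
(A, Right, In): Player 1 can switch to B (9 → 17). Not NE.
(A, Right, Out): Player 1 can switch to B (7 → 8). Not NE.
(B, Left, In): Player 1 can switch to A (5 → 10). Not NE.
(B, Left, Out): Player 1 can switch to A (10 → 13). Not NE.
(B, Right, In): Player 1 gets 17, best alternative 9; Player 2 gets 10, best alternative 9; Player 3 gets 18, best alternative 6. No profitable deviation — NE.
(The remaining 5 profiles each have a profitable deviation by the same check.)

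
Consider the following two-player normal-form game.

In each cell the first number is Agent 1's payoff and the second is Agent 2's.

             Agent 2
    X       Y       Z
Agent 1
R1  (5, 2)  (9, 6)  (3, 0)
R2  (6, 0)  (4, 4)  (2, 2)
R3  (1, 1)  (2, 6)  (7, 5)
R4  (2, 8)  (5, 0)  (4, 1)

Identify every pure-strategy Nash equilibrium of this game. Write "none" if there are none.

Agent 1 against X: payoffs 5, 6, 1, 2 → best response R2.
Agent 1 against Y: payoffs 9, 4, 2, 5 → best response R1.
Agent 1 against Z: payoffs 3, 2, 7, 4 → best response R3.
Agent 2 against R1: payoffs 2, 6, 0 → best response Y.
Agent 2 against R2: payoffs 0, 4, 2 → best response Y.
Agent 2 against R3: payoffs 1, 6, 5 → best response Y.
Agent 2 against R4: payoffs 8, 0, 1 → best response X.
Mutual best responses: (R1, Y).

Pure NE: (R1, Y)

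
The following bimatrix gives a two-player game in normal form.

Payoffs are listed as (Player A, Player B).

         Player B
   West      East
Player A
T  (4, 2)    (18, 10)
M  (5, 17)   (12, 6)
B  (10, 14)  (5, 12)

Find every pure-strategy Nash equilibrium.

Player A against West: payoffs 4, 5, 10 → best response B.
Player A against East: payoffs 18, 12, 5 → best response T.
Player B against T: payoffs 2, 10 → best response East.
Player B against M: payoffs 17, 6 → best response West.
Player B against B: payoffs 14, 12 → best response West.
Mutual best responses: (T, East); (B, West).

Pure-strategy Nash equilibria: (T, East); (B, West)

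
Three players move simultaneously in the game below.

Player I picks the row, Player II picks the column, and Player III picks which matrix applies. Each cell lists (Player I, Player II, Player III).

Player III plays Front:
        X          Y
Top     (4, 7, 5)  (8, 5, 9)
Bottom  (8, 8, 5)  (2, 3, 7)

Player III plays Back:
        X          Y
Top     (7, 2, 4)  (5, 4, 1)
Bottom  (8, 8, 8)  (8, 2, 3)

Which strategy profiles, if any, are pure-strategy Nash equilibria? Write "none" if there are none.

Pure NE: (Bottom, X, Back)

Mark each player's best response to every combination of opponents' strategies; a profile where every player is best-responding is a pure Nash equilibrium.
Player I against (X, Front): payoffs 4, 8 → best response Bottom.
Player I against (X, Back): payoffs 7, 8 → best response Bottom.
Player I against (Y, Front): payoffs 8, 2 → best response Top.
Player I against (Y, Back): payoffs 5, 8 → best response Bottom.
Player II against (Top, Front): payoffs 7, 5 → best response X.
Player II against (Top, Back): payoffs 2, 4 → best response Y.
Player II against (Bottom, Front): payoffs 8, 3 → best response X.
Player II against (Bottom, Back): payoffs 8, 2 → best response X.
Player III against (Top, X): payoffs 5, 4 → best response Front.
Player III against (Top, Y): payoffs 9, 1 → best response Front.
Player III against (Bottom, X): payoffs 5, 8 → best response Back.
Player III against (Bottom, Y): payoffs 7, 3 → best response Front.
Mutual best responses: (Bottom, X, Back).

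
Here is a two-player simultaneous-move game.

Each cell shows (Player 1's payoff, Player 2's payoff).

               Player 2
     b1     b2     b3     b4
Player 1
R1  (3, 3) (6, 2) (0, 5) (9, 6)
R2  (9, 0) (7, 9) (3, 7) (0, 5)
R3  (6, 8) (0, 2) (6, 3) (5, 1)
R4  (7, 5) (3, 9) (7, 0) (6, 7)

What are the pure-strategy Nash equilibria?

Check each profile: it is a Nash equilibrium iff no player can strictly gain by switching unilaterally.
(R1, b1): Player 1 can switch to R2 (3 → 9). Not NE.
(R1, b2): Player 1 can switch to R2 (6 → 7). Not NE.
(R1, b3): Player 1 can switch to R2 (0 → 3). Not NE.
(R1, b4): Player 1 gets 9, best alternative 6; Player 2 gets 6, best alternative 5. No profitable deviation — NE.
(R2, b1): Player 2 can switch to b2 (0 → 9). Not NE.
(R2, b2): Player 1 gets 7, best alternative 6; Player 2 gets 9, best alternative 7. No profitable deviation — NE.
(R2, b3): Player 1 can switch to R3 (3 → 6). Not NE.
(R2, b4): Player 1 can switch to R1 (0 → 9). Not NE.
(R3, b1): Player 1 can switch to R2 (6 → 9). Not NE.
(R3, b2): Player 1 can switch to R1 (0 → 6). Not NE.
(The remaining 6 profiles each have a profitable deviation by the same check.)

(R1, b4); (R2, b2)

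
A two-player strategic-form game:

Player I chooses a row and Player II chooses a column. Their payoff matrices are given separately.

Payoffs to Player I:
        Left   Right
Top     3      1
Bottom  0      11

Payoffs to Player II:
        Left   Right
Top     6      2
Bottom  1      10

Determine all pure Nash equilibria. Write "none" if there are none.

Pure-strategy Nash equilibria: (Top, Left) and (Bottom, Right)

Player I against Left: payoffs 3, 0 → best response Top.
Player I against Right: payoffs 1, 11 → best response Bottom.
Player II against Top: payoffs 6, 2 → best response Left.
Player II against Bottom: payoffs 1, 10 → best response Right.
Mutual best responses: (Top, Left); (Bottom, Right).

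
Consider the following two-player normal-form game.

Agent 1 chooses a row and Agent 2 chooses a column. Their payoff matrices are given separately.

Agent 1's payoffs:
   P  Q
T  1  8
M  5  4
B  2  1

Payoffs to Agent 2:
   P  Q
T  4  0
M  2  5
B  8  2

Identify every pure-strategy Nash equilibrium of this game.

(T, P): Agent 1 can switch to M (1 → 5). Not NE.
(T, Q): Agent 2 can switch to P (0 → 4). Not NE.
(M, P): Agent 2 can switch to Q (2 → 5). Not NE.
(M, Q): Agent 1 can switch to T (4 → 8). Not NE.
(B, P): Agent 1 can switch to M (2 → 5). Not NE.
(B, Q): Agent 1 can switch to T (1 → 8). Not NE.

No pure-strategy Nash equilibrium.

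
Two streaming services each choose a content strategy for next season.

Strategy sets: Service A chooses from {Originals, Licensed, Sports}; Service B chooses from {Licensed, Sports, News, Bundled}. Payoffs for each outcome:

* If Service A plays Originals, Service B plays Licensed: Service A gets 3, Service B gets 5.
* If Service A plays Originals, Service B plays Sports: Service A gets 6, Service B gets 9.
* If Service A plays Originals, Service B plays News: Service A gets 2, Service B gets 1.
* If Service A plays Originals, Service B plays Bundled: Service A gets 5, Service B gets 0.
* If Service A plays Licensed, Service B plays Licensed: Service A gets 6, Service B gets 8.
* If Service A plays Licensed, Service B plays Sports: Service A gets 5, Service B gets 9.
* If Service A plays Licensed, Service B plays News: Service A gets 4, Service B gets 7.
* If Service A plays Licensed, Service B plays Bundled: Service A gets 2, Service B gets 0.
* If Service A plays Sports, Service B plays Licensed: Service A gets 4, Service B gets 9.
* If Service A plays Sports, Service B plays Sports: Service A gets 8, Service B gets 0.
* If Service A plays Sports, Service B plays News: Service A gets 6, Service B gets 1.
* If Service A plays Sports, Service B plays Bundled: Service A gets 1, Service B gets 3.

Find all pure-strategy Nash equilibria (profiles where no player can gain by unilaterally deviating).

(Originals, Licensed): Service A can switch to Licensed (3 → 6). Not NE.
(Originals, Sports): Service A can switch to Sports (6 → 8). Not NE.
(Originals, News): Service A can switch to Licensed (2 → 4). Not NE.
(Originals, Bundled): Service B can switch to Licensed (0 → 5). Not NE.
(Licensed, Licensed): Service B can switch to Sports (8 → 9). Not NE.
(Licensed, Sports): Service A can switch to Originals (5 → 6). Not NE.
(The remaining 6 profiles each have a profitable deviation by the same check.)

No pure-strategy Nash equilibrium.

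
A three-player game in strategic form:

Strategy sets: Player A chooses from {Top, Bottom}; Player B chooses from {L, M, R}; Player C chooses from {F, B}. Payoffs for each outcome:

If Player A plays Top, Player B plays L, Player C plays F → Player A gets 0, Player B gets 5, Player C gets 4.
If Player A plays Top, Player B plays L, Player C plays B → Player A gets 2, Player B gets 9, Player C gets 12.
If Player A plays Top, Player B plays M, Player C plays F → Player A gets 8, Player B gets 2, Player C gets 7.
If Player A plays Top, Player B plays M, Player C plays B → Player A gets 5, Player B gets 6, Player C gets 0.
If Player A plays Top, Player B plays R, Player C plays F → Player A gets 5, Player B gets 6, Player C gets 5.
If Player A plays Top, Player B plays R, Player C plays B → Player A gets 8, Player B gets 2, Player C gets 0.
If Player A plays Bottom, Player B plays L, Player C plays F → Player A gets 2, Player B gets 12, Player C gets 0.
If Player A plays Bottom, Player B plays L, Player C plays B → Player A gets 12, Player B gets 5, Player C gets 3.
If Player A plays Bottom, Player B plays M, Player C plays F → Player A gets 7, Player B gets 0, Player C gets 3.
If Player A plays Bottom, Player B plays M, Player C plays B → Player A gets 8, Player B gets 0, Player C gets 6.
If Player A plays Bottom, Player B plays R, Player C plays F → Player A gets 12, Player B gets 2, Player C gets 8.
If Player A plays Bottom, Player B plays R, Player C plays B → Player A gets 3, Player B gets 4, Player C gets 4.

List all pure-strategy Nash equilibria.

(Bottom, L, B)

Check each profile: it is a Nash equilibrium iff no player can strictly gain by switching unilaterally.
(Top, L, F): Player A can switch to Bottom (0 → 2). Not NE.
(Top, L, B): Player A can switch to Bottom (2 → 12). Not NE.
(Top, M, F): Player B can switch to L (2 → 5). Not NE.
(Top, M, B): Player A can switch to Bottom (5 → 8). Not NE.
(Top, R, F): Player A can switch to Bottom (5 → 12). Not NE.
(Top, R, B): Player B can switch to L (2 → 9). Not NE.
(Bottom, L, F): Player C can switch to B (0 → 3). Not NE.
(Bottom, L, B): Player A gets 12, best alternative 2; Player B gets 5, best alternative 4; Player C gets 3, best alternative 0. No profitable deviation — NE.
(Bottom, M, F): Player A can switch to Top (7 → 8). Not NE.
(Bottom, M, B): Player B can switch to L (0 → 5). Not NE.
(Bottom, R, F): Player B can switch to L (2 → 12). Not NE.
(Bottom, R, B): Player A can switch to Top (3 → 8). Not NE.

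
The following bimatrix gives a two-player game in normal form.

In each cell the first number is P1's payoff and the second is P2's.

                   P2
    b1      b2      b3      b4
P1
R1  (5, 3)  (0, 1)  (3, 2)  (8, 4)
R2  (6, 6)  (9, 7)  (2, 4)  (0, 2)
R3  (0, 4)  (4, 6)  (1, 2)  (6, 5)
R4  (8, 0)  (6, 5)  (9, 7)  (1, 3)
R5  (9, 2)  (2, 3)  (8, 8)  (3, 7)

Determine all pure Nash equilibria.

For each player, find the best response to each opponent profile; mutual best responses are the pure NE.
P1 against b1: payoffs 5, 6, 0, 8, 9 → best response R5.
P1 against b2: payoffs 0, 9, 4, 6, 2 → best response R2.
P1 against b3: payoffs 3, 2, 1, 9, 8 → best response R4.
P1 against b4: payoffs 8, 0, 6, 1, 3 → best response R1.
P2 against R1: payoffs 3, 1, 2, 4 → best response b4.
P2 against R2: payoffs 6, 7, 4, 2 → best response b2.
P2 against R3: payoffs 4, 6, 2, 5 → best response b2.
P2 against R4: payoffs 0, 5, 7, 3 → best response b3.
P2 against R5: payoffs 2, 3, 8, 7 → best response b3.
Mutual best responses: (R1, b4); (R2, b2); (R4, b3).

The pure Nash equilibria are (R1, b4) and (R2, b2) and (R4, b3).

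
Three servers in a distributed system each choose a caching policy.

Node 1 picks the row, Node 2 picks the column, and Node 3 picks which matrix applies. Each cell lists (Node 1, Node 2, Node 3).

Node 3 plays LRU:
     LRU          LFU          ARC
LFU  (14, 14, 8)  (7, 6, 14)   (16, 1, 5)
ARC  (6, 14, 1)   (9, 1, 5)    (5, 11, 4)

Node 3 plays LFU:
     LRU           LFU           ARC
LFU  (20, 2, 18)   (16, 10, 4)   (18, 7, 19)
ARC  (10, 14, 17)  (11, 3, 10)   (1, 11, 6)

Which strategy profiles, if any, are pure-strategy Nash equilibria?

none

(LFU, LRU, LRU): Node 3 can switch to LFU (8 → 18). Not NE.
(LFU, LRU, LFU): Node 2 can switch to LFU (2 → 10). Not NE.
(LFU, LFU, LRU): Node 1 can switch to ARC (7 → 9). Not NE.
(LFU, LFU, LFU): Node 3 can switch to LRU (4 → 14). Not NE.
(LFU, ARC, LRU): Node 2 can switch to LRU (1 → 14). Not NE.
(LFU, ARC, LFU): Node 2 can switch to LFU (7 → 10). Not NE.
(ARC, LRU, LRU): Node 1 can switch to LFU (6 → 14). Not NE.
(ARC, LRU, LFU): Node 1 can switch to LFU (10 → 20). Not NE.
(ARC, LFU, LRU): Node 2 can switch to LRU (1 → 14). Not NE.
(ARC, LFU, LFU): Node 1 can switch to LFU (11 → 16). Not NE.
(ARC, ARC, LRU): Node 1 can switch to LFU (5 → 16). Not NE.
(ARC, ARC, LFU): Node 1 can switch to LFU (1 → 18). Not NE.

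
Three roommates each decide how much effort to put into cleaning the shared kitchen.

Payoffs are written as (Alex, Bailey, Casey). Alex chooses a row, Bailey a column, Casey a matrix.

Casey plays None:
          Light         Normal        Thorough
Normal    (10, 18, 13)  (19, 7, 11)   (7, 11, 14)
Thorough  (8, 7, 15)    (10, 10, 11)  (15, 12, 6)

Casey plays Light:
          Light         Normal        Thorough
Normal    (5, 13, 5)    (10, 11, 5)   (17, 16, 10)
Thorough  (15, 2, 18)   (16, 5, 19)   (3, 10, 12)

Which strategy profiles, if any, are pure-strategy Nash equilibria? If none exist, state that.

Alex against (Light, None): payoffs 10, 8 → best response Normal.
Alex against (Light, Light): payoffs 5, 15 → best response Thorough.
Alex against (Normal, None): payoffs 19, 10 → best response Normal.
Alex against (Normal, Light): payoffs 10, 16 → best response Thorough.
Alex against (Thorough, None): payoffs 7, 15 → best response Thorough.
Alex against (Thorough, Light): payoffs 17, 3 → best response Normal.
Bailey against (Normal, None): payoffs 18, 7, 11 → best response Light.
Bailey against (Normal, Light): payoffs 13, 11, 16 → best response Thorough.
Bailey against (Thorough, None): payoffs 7, 10, 12 → best response Thorough.
Bailey against (Thorough, Light): payoffs 2, 5, 10 → best response Thorough.
Casey against (Normal, Light): payoffs 13, 5 → best response None.
Casey against (Normal, Normal): payoffs 11, 5 → best response None.
Casey against (Normal, Thorough): payoffs 14, 10 → best response None.
Casey against (Thorough, Light): payoffs 15, 18 → best response Light.
Casey against (Thorough, Normal): payoffs 11, 19 → best response Light.
Casey against (Thorough, Thorough): payoffs 6, 12 → best response Light.
Mutual best responses: (Normal, Light, None).

The unique pure-strategy Nash equilibrium is (Normal, Light, None).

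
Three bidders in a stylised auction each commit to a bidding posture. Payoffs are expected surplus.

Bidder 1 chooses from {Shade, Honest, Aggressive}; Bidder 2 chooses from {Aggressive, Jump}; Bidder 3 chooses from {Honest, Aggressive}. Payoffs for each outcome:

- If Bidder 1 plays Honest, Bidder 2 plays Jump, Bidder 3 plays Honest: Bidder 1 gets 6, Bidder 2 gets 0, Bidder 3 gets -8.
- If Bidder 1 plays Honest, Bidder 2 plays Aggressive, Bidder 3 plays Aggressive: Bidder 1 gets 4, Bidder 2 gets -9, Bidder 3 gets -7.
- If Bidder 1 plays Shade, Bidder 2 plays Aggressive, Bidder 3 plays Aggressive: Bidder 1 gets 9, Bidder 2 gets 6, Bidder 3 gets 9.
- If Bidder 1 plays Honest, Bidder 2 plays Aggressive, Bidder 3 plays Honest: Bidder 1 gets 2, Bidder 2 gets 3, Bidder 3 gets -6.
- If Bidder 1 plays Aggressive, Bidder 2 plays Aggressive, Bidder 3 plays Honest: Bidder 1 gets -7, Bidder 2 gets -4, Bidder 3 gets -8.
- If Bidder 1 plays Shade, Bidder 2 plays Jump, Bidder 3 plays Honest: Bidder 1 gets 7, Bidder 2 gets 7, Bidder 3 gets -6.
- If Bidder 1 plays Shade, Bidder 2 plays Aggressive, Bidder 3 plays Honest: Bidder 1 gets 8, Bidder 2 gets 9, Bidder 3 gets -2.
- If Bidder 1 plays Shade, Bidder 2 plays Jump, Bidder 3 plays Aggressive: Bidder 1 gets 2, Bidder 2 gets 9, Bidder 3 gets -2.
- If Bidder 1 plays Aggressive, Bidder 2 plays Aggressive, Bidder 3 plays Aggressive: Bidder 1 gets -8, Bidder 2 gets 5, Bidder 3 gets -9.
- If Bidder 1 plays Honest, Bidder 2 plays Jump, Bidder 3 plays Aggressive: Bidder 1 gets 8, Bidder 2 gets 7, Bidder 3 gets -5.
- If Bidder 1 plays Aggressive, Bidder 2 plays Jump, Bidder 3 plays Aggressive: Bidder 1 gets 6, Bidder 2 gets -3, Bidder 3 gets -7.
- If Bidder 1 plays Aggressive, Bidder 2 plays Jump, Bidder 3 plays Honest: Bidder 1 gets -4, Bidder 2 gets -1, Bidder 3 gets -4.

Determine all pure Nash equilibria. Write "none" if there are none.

For each player, find the best response to each opponent profile; mutual best responses are the pure NE.
Bidder 1 against (Aggressive, Honest): payoffs 8, 2, -7 → best response Shade.
Bidder 1 against (Aggressive, Aggressive): payoffs 9, 4, -8 → best response Shade.
Bidder 1 against (Jump, Honest): payoffs 7, 6, -4 → best response Shade.
Bidder 1 against (Jump, Aggressive): payoffs 2, 8, 6 → best response Honest.
Bidder 2 against (Shade, Honest): payoffs 9, 7 → best response Aggressive.
Bidder 2 against (Shade, Aggressive): payoffs 6, 9 → best response Jump.
Bidder 2 against (Honest, Honest): payoffs 3, 0 → best response Aggressive.
Bidder 2 against (Honest, Aggressive): payoffs -9, 7 → best response Jump.
Bidder 2 against (Aggressive, Honest): payoffs -4, -1 → best response Jump.
Bidder 2 against (Aggressive, Aggressive): payoffs 5, -3 → best response Aggressive.
Bidder 3 against (Shade, Aggressive): payoffs -2, 9 → best response Aggressive.
Bidder 3 against (Shade, Jump): payoffs -6, -2 → best response Aggressive.
Bidder 3 against (Honest, Aggressive): payoffs -6, -7 → best response Honest.
Bidder 3 against (Honest, Jump): payoffs -8, -5 → best response Aggressive.
Bidder 3 against (Aggressive, Aggressive): payoffs -8, -9 → best response Honest.
Bidder 3 against (Aggressive, Jump): payoffs -4, -7 → best response Honest.
Mutual best responses: (Honest, Jump, Aggressive).

Pure NE: (Honest, Jump, Aggressive)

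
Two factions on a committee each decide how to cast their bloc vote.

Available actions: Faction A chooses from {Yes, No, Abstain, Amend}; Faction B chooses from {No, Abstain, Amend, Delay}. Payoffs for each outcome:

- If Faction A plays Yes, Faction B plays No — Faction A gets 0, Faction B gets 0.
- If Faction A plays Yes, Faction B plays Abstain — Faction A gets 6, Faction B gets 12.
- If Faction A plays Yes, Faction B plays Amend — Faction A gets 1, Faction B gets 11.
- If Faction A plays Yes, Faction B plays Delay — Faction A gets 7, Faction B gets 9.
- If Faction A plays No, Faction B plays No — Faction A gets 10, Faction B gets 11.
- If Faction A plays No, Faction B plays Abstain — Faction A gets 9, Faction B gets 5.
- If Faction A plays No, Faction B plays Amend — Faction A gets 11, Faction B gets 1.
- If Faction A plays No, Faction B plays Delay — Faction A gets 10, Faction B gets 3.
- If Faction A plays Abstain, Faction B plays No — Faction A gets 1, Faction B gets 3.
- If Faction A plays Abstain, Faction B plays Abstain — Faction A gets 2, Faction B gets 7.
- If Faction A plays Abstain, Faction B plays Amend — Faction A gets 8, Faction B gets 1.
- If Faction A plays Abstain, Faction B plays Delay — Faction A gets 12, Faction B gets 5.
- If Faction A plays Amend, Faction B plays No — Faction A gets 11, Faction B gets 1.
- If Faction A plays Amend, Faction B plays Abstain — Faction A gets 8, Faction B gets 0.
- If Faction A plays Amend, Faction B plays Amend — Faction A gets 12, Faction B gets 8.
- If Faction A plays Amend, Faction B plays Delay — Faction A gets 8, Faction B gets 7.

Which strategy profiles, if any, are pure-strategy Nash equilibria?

(Yes, No): Faction A can switch to No (0 → 10). Not NE.
(Yes, Abstain): Faction A can switch to No (6 → 9). Not NE.
(Yes, Amend): Faction A can switch to No (1 → 11). Not NE.
(Yes, Delay): Faction A can switch to No (7 → 10). Not NE.
(No, No): Faction A can switch to Amend (10 → 11). Not NE.
(No, Abstain): Faction B can switch to No (5 → 11). Not NE.
(No, Amend): Faction A can switch to Amend (11 → 12). Not NE.
(No, Delay): Faction A can switch to Abstain (10 → 12). Not NE.
(Abstain, No): Faction A can switch to No (1 → 10). Not NE.
(Abstain, Abstain): Faction A can switch to Yes (2 → 6). Not NE.
(Amend, Amend): Faction A gets 12, best alternative 11; Faction B gets 8, best alternative 7. No profitable deviation — NE.
(The remaining 5 profiles each have a profitable deviation by the same check.)

(Amend, Amend)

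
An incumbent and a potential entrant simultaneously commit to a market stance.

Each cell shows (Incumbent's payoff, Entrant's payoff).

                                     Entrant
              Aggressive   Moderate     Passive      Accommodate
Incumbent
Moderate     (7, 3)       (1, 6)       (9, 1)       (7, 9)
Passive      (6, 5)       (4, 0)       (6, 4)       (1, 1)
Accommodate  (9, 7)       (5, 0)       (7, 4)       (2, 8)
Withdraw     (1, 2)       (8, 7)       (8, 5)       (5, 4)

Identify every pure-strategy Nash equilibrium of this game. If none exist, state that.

Pure-strategy Nash equilibria: (Moderate, Accommodate) and (Withdraw, Moderate)

Mark each player's best response to every combination of opponents' strategies; a profile where every player is best-responding is a pure Nash equilibrium.
Incumbent against Aggressive: payoffs 7, 6, 9, 1 → best response Accommodate.
Incumbent against Moderate: payoffs 1, 4, 5, 8 → best response Withdraw.
Incumbent against Passive: payoffs 9, 6, 7, 8 → best response Moderate.
Incumbent against Accommodate: payoffs 7, 1, 2, 5 → best response Moderate.
Entrant against Moderate: payoffs 3, 6, 1, 9 → best response Accommodate.
Entrant against Passive: payoffs 5, 0, 4, 1 → best response Aggressive.
Entrant against Accommodate: payoffs 7, 0, 4, 8 → best response Accommodate.
Entrant against Withdraw: payoffs 2, 7, 5, 4 → best response Moderate.
Mutual best responses: (Moderate, Accommodate); (Withdraw, Moderate).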